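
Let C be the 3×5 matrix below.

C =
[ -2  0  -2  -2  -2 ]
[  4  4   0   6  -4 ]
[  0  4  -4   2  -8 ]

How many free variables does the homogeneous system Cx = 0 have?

3

Row reduce to echelon form.
R2 ← R2 + (2)·R1: [0, 4, -4, 2, -8]
R3 ← R3 − R2: [0, 0, 0, 0, 0]
2 nonzero rows, so rank(C) = 2.
C has 5 columns; by rank–nullity, nullity = 5 − 2 = 3.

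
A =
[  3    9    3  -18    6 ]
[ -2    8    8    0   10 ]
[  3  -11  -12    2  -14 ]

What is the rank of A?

Row reduce to echelon form.
R2 ← R2 + (2/3)·R1: [0, 14, 10, -12, 14]
R3 ← R3 − R1: [0, -20, -15, 20, -20]
R3 ← R3 + (10/7)·R2: [0, 0, -5/7, 20/7, 0]
Echelon form has 3 nonzero rows, so rank(A) = 3.

3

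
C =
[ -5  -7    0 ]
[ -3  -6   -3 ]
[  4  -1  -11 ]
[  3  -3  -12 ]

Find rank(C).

2

Row reduce to echelon form.
R2 ← R2 − (3/5)·R1: [0, -9/5, -3]
R3 ← R3 + (4/5)·R1: [0, -33/5, -11]
R4 ← R4 + (3/5)·R1: [0, -36/5, -12]
R3 ← R3 − (11/3)·R2: [0, 0, 0]
R4 ← R4 − (4)·R2: [0, 0, 0]
Echelon form has 2 nonzero rows, so rank(C) = 2.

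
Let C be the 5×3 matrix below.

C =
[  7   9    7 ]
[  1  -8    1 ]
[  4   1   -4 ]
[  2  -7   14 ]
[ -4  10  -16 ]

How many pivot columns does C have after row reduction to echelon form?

3

Row reduce to echelon form.
R2 ← R2 − (1/7)·R1: [0, -65/7, 0]
R3 ← R3 − (4/7)·R1: [0, -29/7, -8]
R4 ← R4 − (2/7)·R1: [0, -67/7, 12]
R5 ← R5 + (4/7)·R1: [0, 106/7, -12]
R3 ← R3 − (29/65)·R2: [0, 0, -8]
R4 ← R4 − (67/65)·R2: [0, 0, 12]
R5 ← R5 + (106/65)·R2: [0, 0, -12]
R4 ← R4 + (3/2)·R3: [0, 0, 0]
R5 ← R5 − (3/2)·R3: [0, 0, 0]
Echelon form has 3 nonzero rows, so rank(C) = 3.
Each nonzero row contributes one pivot column: 3 pivot columns.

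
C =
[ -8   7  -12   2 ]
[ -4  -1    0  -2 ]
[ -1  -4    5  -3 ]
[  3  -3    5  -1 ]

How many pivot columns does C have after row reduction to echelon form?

2

Row reduce to echelon form.
R2 ← R2 − (1/2)·R1: [0, -9/2, 6, -3]
R3 ← R3 − (1/8)·R1: [0, -39/8, 13/2, -13/4]
R4 ← R4 + (3/8)·R1: [0, -3/8, 1/2, -1/4]
R3 ← R3 − (13/12)·R2: [0, 0, 0, 0]
R4 ← R4 − (1/12)·R2: [0, 0, 0, 0]
Echelon form has 2 nonzero rows, so rank(C) = 2.
Each nonzero row contributes one pivot column: 2 pivot columns.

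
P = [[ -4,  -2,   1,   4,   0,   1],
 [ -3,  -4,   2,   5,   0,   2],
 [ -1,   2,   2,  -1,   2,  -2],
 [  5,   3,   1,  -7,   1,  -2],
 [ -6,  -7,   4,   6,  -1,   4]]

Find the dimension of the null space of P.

Row reduce to echelon form.
R2 ← R2 − (3/4)·R1: [0, -5/2, 5/4, 2, 0, 5/4]
R3 ← R3 − (1/4)·R1: [0, 5/2, 7/4, -2, 2, -9/4]
R4 ← R4 + (5/4)·R1: [0, 1/2, 9/4, -2, 1, -3/4]
R5 ← R5 − (3/2)·R1: [0, -4, 5/2, 0, -1, 5/2]
R3 ← R3 + R2: [0, 0, 3, 0, 2, -1]
R4 ← R4 + (1/5)·R2: [0, 0, 5/2, -8/5, 1, -1/2]
R5 ← R5 − (8/5)·R2: [0, 0, 1/2, -16/5, -1, 1/2]
R4 ← R4 − (5/6)·R3: [0, 0, 0, -8/5, -2/3, 1/3]
R5 ← R5 − (1/6)·R3: [0, 0, 0, -16/5, -4/3, 2/3]
R5 ← R5 − (2)·R4: [0, 0, 0, 0, 0, 0]
4 nonzero rows, so rank(P) = 4.
P has 6 columns; by rank–nullity, nullity = 6 − 4 = 2.

2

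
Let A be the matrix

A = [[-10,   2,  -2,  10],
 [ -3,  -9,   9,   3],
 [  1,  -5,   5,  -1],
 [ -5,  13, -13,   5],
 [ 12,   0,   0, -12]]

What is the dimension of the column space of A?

2

Row reduce to echelon form.
R2 ← R2 − (3/10)·R1: [0, -48/5, 48/5, 0]
R3 ← R3 + (1/10)·R1: [0, -24/5, 24/5, 0]
R4 ← R4 − (1/2)·R1: [0, 12, -12, 0]
R5 ← R5 + (6/5)·R1: [0, 12/5, -12/5, 0]
R3 ← R3 − (1/2)·R2: [0, 0, 0, 0]
R4 ← R4 + (5/4)·R2: [0, 0, 0, 0]
R5 ← R5 + (1/4)·R2: [0, 0, 0, 0]
Echelon form has 2 nonzero rows, so rank(A) = 2.
The column space has dimension equal to the rank: 2.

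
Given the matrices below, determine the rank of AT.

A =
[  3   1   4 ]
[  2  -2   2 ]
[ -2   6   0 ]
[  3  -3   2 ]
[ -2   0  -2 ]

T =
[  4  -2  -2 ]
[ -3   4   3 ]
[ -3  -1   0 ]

First compute AT:
[[ -3,  -6,  -3],
 [  8, -14, -10],
 [-26,  28,  22],
 [ 15, -20, -15],
 [ -2,   6,   4]]
Now row reduce the product.
R2 ← R2 + (8/3)·R1: [0, -30, -18]
R3 ← R3 − (26/3)·R1: [0, 80, 48]
R4 ← R4 + (5)·R1: [0, -50, -30]
R5 ← R5 − (2/3)·R1: [0, 10, 6]
R3 ← R3 + (8/3)·R2: [0, 0, 0]
R4 ← R4 − (5/3)·R2: [0, 0, 0]
R5 ← R5 + (1/3)·R2: [0, 0, 0]
2 nonzero rows, so rank(AT) = 2.

2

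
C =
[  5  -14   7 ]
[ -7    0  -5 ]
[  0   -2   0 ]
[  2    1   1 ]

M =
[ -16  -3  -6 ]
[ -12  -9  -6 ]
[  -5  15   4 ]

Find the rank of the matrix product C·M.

First compute CM:
[[ 53, 216,  82],
 [137, -54,  22],
 [ 24,  18,  12],
 [-49,   0, -14]]
Now row reduce the product.
R2 ← R2 − (137/53)·R1: [0, -32454/53, -10068/53]
R3 ← R3 − (24/53)·R1: [0, -4230/53, -1332/53]
R4 ← R4 + (49/53)·R1: [0, 10584/53, 3276/53]
R3 ← R3 − (235/1803)·R2: [0, 0, -224/601]
R4 ← R4 + (196/601)·R2: [0, 0, -84/601]
R4 ← R4 − (3/8)·R3: [0, 0, 0]
3 nonzero rows, so rank(CM) = 3.

3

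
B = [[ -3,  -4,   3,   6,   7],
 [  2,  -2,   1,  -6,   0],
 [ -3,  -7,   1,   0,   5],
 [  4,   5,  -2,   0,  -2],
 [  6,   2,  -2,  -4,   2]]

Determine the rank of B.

Row reduce to echelon form.
R2 ← R2 + (2/3)·R1: [0, -14/3, 3, -2, 14/3]
R3 ← R3 − R1: [0, -3, -2, -6, -2]
R4 ← R4 + (4/3)·R1: [0, -1/3, 2, 8, 22/3]
R5 ← R5 + (2)·R1: [0, -6, 4, 8, 16]
R3 ← R3 − (9/14)·R2: [0, 0, -55/14, -33/7, -5]
R4 ← R4 − (1/14)·R2: [0, 0, 25/14, 57/7, 7]
R5 ← R5 − (9/7)·R2: [0, 0, 1/7, 74/7, 10]
R4 ← R4 + (5/11)·R3: [0, 0, 0, 6, 52/11]
R5 ← R5 + (2/55)·R3: [0, 0, 0, 52/5, 108/11]
R5 ← R5 − (26/15)·R4: [0, 0, 0, 0, 268/165]
Echelon form has 5 nonzero rows, so rank(B) = 5.

5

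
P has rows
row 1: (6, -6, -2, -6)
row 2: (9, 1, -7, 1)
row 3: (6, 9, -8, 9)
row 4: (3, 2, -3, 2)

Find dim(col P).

2

Row reduce to echelon form.
R2 ← R2 − (3/2)·R1: [0, 10, -4, 10]
R3 ← R3 − R1: [0, 15, -6, 15]
R4 ← R4 − (1/2)·R1: [0, 5, -2, 5]
R3 ← R3 − (3/2)·R2: [0, 0, 0, 0]
R4 ← R4 − (1/2)·R2: [0, 0, 0, 0]
Echelon form has 2 nonzero rows, so rank(P) = 2.
The column space has dimension equal to the rank: 2.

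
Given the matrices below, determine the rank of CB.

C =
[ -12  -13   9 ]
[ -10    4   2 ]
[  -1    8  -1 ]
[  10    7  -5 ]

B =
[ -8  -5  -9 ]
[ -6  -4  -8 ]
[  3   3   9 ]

2

First compute CB:
[[201, 139, 293],
 [ 62,  40,  76],
 [-43, -30, -64],
 [-137, -93, -191]]
Now row reduce the product.
R2 ← R2 − (62/201)·R1: [0, -578/201, -2890/201]
R3 ← R3 + (43/201)·R1: [0, -53/201, -265/201]
R4 ← R4 + (137/201)·R1: [0, 350/201, 1750/201]
R3 ← R3 − (53/578)·R2: [0, 0, 0]
R4 ← R4 + (175/289)·R2: [0, 0, 0]
2 nonzero rows, so rank(CB) = 2.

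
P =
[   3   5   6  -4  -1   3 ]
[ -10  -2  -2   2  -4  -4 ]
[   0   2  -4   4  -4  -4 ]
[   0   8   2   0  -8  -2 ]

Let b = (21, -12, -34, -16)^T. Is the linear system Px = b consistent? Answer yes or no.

yes

Row reduce the augmented matrix [P | b].
R2 ← R2 + (10/3)·R1: [0, 44/3, 18, -34/3, -22/3, 6, 58]
R3 ← R3 − (3/22)·R2: [0, 0, -71/11, 61/11, -3, -53/11, -461/11]
R4 ← R4 − (6/11)·R2: [0, 0, -86/11, 68/11, -4, -58/11, -524/11]
R4 ← R4 − (86/71)·R3: [0, 0, 0, -38/71, -26/71, 40/71, 222/71]
The echelon form has 4 nonzero rows, and every pivot lies in the first 6 columns, so rank(P) = rank([P|b]) = 4.
The system is consistent.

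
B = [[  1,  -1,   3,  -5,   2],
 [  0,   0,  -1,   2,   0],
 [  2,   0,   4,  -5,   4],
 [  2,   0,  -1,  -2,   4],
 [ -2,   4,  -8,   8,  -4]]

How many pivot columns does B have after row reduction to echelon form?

4

Row reduce to echelon form.
R3 ← R3 − (2)·R1: [0, 2, -2, 5, 0]
R4 ← R4 − (2)·R1: [0, 2, -7, 8, 0]
R5 ← R5 + (2)·R1: [0, 2, -2, -2, 0]
Swap R2 ↔ R3
R4 ← R4 − R2: [0, 0, -5, 3, 0]
R5 ← R5 − R2: [0, 0, 0, -7, 0]
R4 ← R4 − (5)·R3: [0, 0, 0, -7, 0]
R5 ← R5 − R4: [0, 0, 0, 0, 0]
Echelon form has 4 nonzero rows, so rank(B) = 4.
Each nonzero row contributes one pivot column: 4 pivot columns.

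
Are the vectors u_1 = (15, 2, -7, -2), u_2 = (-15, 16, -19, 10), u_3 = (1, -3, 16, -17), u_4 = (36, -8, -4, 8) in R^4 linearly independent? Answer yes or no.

Form the matrix with these vectors as rows and row reduce.
R2 ← R2 + R1: [0, 18, -26, 8]
R3 ← R3 − (1/15)·R1: [0, -47/15, 247/15, -253/15]
R4 ← R4 − (12/5)·R1: [0, -64/5, 64/5, 64/5]
R3 ← R3 + (47/270)·R2: [0, 0, 1612/135, -2089/135]
R4 ← R4 + (32/45)·R2: [0, 0, -256/45, 832/45]
R4 ← R4 + (192/403)·R3: [0, 0, 0, 4480/403]
4 nonzero rows, so the 4 vectors span a space of dimension 4.
Since 4 = 4, the vectors are linearly independent.

yes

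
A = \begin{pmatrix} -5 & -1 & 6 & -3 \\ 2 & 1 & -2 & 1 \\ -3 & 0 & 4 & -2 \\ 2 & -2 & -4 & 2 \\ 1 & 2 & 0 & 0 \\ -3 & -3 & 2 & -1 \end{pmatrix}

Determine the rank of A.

Row reduce to echelon form.
R2 ← R2 + (2/5)·R1: [0, 3/5, 2/5, -1/5]
R3 ← R3 − (3/5)·R1: [0, 3/5, 2/5, -1/5]
R4 ← R4 + (2/5)·R1: [0, -12/5, -8/5, 4/5]
R5 ← R5 + (1/5)·R1: [0, 9/5, 6/5, -3/5]
R6 ← R6 − (3/5)·R1: [0, -12/5, -8/5, 4/5]
R3 ← R3 − R2: [0, 0, 0, 0]
R4 ← R4 + (4)·R2: [0, 0, 0, 0]
R5 ← R5 − (3)·R2: [0, 0, 0, 0]
R6 ← R6 + (4)·R2: [0, 0, 0, 0]
Echelon form has 2 nonzero rows, so rank(A) = 2.

2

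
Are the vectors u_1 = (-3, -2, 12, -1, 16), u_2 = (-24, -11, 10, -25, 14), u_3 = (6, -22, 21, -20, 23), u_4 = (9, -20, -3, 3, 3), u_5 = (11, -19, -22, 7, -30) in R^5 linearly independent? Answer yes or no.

yes

Form the matrix with these vectors as rows and row reduce.
R2 ← R2 − (8)·R1: [0, 5, -86, -17, -114]
R3 ← R3 + (2)·R1: [0, -26, 45, -22, 55]
R4 ← R4 + (3)·R1: [0, -26, 33, 0, 51]
R5 ← R5 + (11/3)·R1: [0, -79/3, 22, 10/3, 86/3]
R3 ← R3 + (26/5)·R2: [0, 0, -2011/5, -552/5, -2689/5]
R4 ← R4 + (26/5)·R2: [0, 0, -2071/5, -442/5, -2709/5]
R5 ← R5 + (79/15)·R2: [0, 0, -6464/15, -431/5, -8576/15]
R4 ← R4 − (2071/2011)·R3: [0, 0, 0, 50866/2011, 24224/2011]
R5 ← R5 − (6464/6033)·R3: [0, 0, 0, 64527/2011, 9024/2011]
R5 ← R5 − (64527/50866)·R4: [0, 0, 0, 0, -274512/25433]
5 nonzero rows, so the 5 vectors span a space of dimension 5.
Since 5 = 5, the vectors are linearly independent.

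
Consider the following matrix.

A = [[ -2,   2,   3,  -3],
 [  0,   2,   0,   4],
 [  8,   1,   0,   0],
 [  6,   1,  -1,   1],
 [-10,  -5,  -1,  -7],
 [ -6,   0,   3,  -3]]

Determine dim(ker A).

0

Row reduce to echelon form.
R3 ← R3 + (4)·R1: [0, 9, 12, -12]
R4 ← R4 + (3)·R1: [0, 7, 8, -8]
R5 ← R5 − (5)·R1: [0, -15, -16, 8]
R6 ← R6 − (3)·R1: [0, -6, -6, 6]
R3 ← R3 − (9/2)·R2: [0, 0, 12, -30]
R4 ← R4 − (7/2)·R2: [0, 0, 8, -22]
R5 ← R5 + (15/2)·R2: [0, 0, -16, 38]
R6 ← R6 + (3)·R2: [0, 0, -6, 18]
R4 ← R4 − (2/3)·R3: [0, 0, 0, -2]
R5 ← R5 + (4/3)·R3: [0, 0, 0, -2]
R6 ← R6 + (1/2)·R3: [0, 0, 0, 3]
R5 ← R5 − R4: [0, 0, 0, 0]
R6 ← R6 + (3/2)·R4: [0, 0, 0, 0]
4 nonzero rows, so rank(A) = 4.
A has 4 columns; by rank–nullity, nullity = 4 − 4 = 0.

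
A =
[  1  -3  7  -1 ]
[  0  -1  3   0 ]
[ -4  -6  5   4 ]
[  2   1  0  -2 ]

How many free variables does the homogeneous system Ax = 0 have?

Row reduce to echelon form.
R3 ← R3 + (4)·R1: [0, -18, 33, 0]
R4 ← R4 − (2)·R1: [0, 7, -14, 0]
R3 ← R3 − (18)·R2: [0, 0, -21, 0]
R4 ← R4 + (7)·R2: [0, 0, 7, 0]
R4 ← R4 + (1/3)·R3: [0, 0, 0, 0]
3 nonzero rows, so rank(A) = 3.
A has 4 columns; by rank–nullity, nullity = 4 − 3 = 1.

1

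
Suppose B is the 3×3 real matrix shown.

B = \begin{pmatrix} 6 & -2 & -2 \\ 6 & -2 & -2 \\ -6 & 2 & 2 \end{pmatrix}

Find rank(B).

Row reduce to echelon form.
R2 ← R2 − R1: [0, 0, 0]
R3 ← R3 + R1: [0, 0, 0]
Echelon form has 1 nonzero row, so rank(B) = 1.

1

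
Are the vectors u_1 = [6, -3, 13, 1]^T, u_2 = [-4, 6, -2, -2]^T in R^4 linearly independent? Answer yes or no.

Form the matrix with these vectors as rows and row reduce.
R2 ← R2 + (2/3)·R1: [0, 4, 20/3, -4/3]
2 nonzero rows, so the 2 vectors span a space of dimension 2.
Since 2 = 2, the vectors are linearly independent.

yes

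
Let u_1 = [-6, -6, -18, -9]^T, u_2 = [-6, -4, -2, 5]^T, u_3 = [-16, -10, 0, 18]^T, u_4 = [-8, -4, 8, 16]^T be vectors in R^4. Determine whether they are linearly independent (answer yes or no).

no

Form the matrix with these vectors as rows and row reduce.
R2 ← R2 − R1: [0, 2, 16, 14]
R3 ← R3 − (8/3)·R1: [0, 6, 48, 42]
R4 ← R4 − (4/3)·R1: [0, 4, 32, 28]
R3 ← R3 − (3)·R2: [0, 0, 0, 0]
R4 ← R4 − (2)·R2: [0, 0, 0, 0]
2 nonzero rows, so the 4 vectors span a space of dimension 2.
Since 2 < 4, the vectors are linearly dependent.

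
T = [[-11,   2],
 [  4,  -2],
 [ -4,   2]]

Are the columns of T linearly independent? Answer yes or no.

yes

Row reduce T to echelon form.
R2 ← R2 + (4/11)·R1: [0, -14/11]
R3 ← R3 − (4/11)·R1: [0, 14/11]
R3 ← R3 + R2: [0, 0]
2 pivots among 2 columns.
Every column is a pivot column, so the columns are linearly independent.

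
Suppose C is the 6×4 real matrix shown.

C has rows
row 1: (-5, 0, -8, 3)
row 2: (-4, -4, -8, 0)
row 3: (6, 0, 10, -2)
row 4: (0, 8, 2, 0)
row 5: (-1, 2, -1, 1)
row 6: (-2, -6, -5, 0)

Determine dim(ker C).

1

Row reduce to echelon form.
R2 ← R2 − (4/5)·R1: [0, -4, -8/5, -12/5]
R3 ← R3 + (6/5)·R1: [0, 0, 2/5, 8/5]
R5 ← R5 − (1/5)·R1: [0, 2, 3/5, 2/5]
R6 ← R6 − (2/5)·R1: [0, -6, -9/5, -6/5]
R4 ← R4 + (2)·R2: [0, 0, -6/5, -24/5]
R5 ← R5 + (1/2)·R2: [0, 0, -1/5, -4/5]
R6 ← R6 − (3/2)·R2: [0, 0, 3/5, 12/5]
R4 ← R4 + (3)·R3: [0, 0, 0, 0]
R5 ← R5 + (1/2)·R3: [0, 0, 0, 0]
R6 ← R6 − (3/2)·R3: [0, 0, 0, 0]
3 nonzero rows, so rank(C) = 3.
C has 4 columns; by rank–nullity, nullity = 4 − 3 = 1.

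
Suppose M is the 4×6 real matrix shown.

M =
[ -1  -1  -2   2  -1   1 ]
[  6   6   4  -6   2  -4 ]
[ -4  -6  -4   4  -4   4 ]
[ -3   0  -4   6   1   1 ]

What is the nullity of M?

Row reduce to echelon form.
R2 ← R2 + (6)·R1: [0, 0, -8, 6, -4, 2]
R3 ← R3 − (4)·R1: [0, -2, 4, -4, 0, 0]
R4 ← R4 − (3)·R1: [0, 3, 2, 0, 4, -2]
Swap R2 ↔ R3
R4 ← R4 + (3/2)·R2: [0, 0, 8, -6, 4, -2]
R4 ← R4 + R3: [0, 0, 0, 0, 0, 0]
3 nonzero rows, so rank(M) = 3.
M has 6 columns; by rank–nullity, nullity = 6 − 3 = 3.

3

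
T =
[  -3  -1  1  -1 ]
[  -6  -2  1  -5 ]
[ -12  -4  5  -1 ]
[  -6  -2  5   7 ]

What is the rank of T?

2

Row reduce to echelon form.
R2 ← R2 − (2)·R1: [0, 0, -1, -3]
R3 ← R3 − (4)·R1: [0, 0, 1, 3]
R4 ← R4 − (2)·R1: [0, 0, 3, 9]
R3 ← R3 + R2: [0, 0, 0, 0]
R4 ← R4 + (3)·R2: [0, 0, 0, 0]
Echelon form has 2 nonzero rows, so rank(T) = 2.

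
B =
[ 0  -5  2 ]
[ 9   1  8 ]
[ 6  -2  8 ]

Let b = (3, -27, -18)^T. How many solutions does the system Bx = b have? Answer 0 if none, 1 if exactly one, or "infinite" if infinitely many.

Row reduce the augmented matrix [B | b].
Swap R1 ↔ R2
R3 ← R3 − (2/3)·R1: [0, -8/3, 8/3, 0]
R3 ← R3 − (8/15)·R2: [0, 0, 8/5, -8/5]
The echelon form has 3 nonzero rows, and every pivot lies in the first 3 columns, so rank(B) = rank([B|b]) = 3.
The system is consistent.
rank = 3 = number of unknowns, so the solution is unique.

1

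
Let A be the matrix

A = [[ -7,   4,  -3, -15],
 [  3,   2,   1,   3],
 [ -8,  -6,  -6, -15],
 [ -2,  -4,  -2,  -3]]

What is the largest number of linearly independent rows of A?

3

Row reduce to echelon form.
R2 ← R2 + (3/7)·R1: [0, 26/7, -2/7, -24/7]
R3 ← R3 − (8/7)·R1: [0, -74/7, -18/7, 15/7]
R4 ← R4 − (2/7)·R1: [0, -36/7, -8/7, 9/7]
R3 ← R3 + (37/13)·R2: [0, 0, -44/13, -99/13]
R4 ← R4 + (18/13)·R2: [0, 0, -20/13, -45/13]
R4 ← R4 − (5/11)·R3: [0, 0, 0, 0]
Echelon form has 3 nonzero rows, so rank(A) = 3.
The rank gives the maximum number of linearly independent rows: 3.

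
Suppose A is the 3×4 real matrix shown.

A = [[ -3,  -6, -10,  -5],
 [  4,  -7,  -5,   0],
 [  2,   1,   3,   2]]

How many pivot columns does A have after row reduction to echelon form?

2

Row reduce to echelon form.
R2 ← R2 + (4/3)·R1: [0, -15, -55/3, -20/3]
R3 ← R3 + (2/3)·R1: [0, -3, -11/3, -4/3]
R3 ← R3 − (1/5)·R2: [0, 0, 0, 0]
Echelon form has 2 nonzero rows, so rank(A) = 2.
Each nonzero row contributes one pivot column: 2 pivot columns.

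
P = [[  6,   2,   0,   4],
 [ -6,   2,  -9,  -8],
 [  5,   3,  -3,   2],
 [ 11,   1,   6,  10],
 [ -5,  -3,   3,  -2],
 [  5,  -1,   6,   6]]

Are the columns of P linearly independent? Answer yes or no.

Row reduce P to echelon form.
R2 ← R2 + R1: [0, 4, -9, -4]
R3 ← R3 − (5/6)·R1: [0, 4/3, -3, -4/3]
R4 ← R4 − (11/6)·R1: [0, -8/3, 6, 8/3]
R5 ← R5 + (5/6)·R1: [0, -4/3, 3, 4/3]
R6 ← R6 − (5/6)·R1: [0, -8/3, 6, 8/3]
R3 ← R3 − (1/3)·R2: [0, 0, 0, 0]
R4 ← R4 + (2/3)·R2: [0, 0, 0, 0]
R5 ← R5 + (1/3)·R2: [0, 0, 0, 0]
R6 ← R6 + (2/3)·R2: [0, 0, 0, 0]
2 pivots among 4 columns.
Only 2 < 4 pivot columns, so the columns are linearly dependent.

no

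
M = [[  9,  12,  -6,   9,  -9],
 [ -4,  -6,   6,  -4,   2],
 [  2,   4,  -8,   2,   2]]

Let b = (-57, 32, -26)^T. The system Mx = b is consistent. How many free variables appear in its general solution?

Row reduce the augmented matrix [M | b].
R2 ← R2 + (4/9)·R1: [0, -2/3, 10/3, 0, -2, 20/3]
R3 ← R3 − (2/9)·R1: [0, 4/3, -20/3, 0, 4, -40/3]
R3 ← R3 + (2)·R2: [0, 0, 0, 0, 0, 0]
The echelon form has 2 nonzero rows, and every pivot lies in the first 5 columns, so rank(M) = rank([M|b]) = 2.
The system is consistent.
Free variables = (unknowns) − (rank) = 5 − 2 = 3.

3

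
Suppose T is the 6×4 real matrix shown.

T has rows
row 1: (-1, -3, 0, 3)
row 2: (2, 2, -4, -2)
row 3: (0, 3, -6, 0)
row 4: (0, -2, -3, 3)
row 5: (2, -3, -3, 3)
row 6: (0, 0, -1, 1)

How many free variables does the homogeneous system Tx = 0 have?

Row reduce to echelon form.
R2 ← R2 + (2)·R1: [0, -4, -4, 4]
R5 ← R5 + (2)·R1: [0, -9, -3, 9]
R3 ← R3 + (3/4)·R2: [0, 0, -9, 3]
R4 ← R4 − (1/2)·R2: [0, 0, -1, 1]
R5 ← R5 − (9/4)·R2: [0, 0, 6, 0]
R4 ← R4 − (1/9)·R3: [0, 0, 0, 2/3]
R5 ← R5 + (2/3)·R3: [0, 0, 0, 2]
R6 ← R6 − (1/9)·R3: [0, 0, 0, 2/3]
R5 ← R5 − (3)·R4: [0, 0, 0, 0]
R6 ← R6 − R4: [0, 0, 0, 0]
4 nonzero rows, so rank(T) = 4.
T has 4 columns; by rank–nullity, nullity = 4 − 4 = 0.

0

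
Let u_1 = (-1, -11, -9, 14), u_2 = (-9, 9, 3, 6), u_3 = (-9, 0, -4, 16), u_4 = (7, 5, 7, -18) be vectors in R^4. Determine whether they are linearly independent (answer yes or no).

no

Form the matrix with these vectors as rows and row reduce.
R2 ← R2 − (9)·R1: [0, 108, 84, -120]
R3 ← R3 − (9)·R1: [0, 99, 77, -110]
R4 ← R4 + (7)·R1: [0, -72, -56, 80]
R3 ← R3 − (11/12)·R2: [0, 0, 0, 0]
R4 ← R4 + (2/3)·R2: [0, 0, 0, 0]
2 nonzero rows, so the 4 vectors span a space of dimension 2.
Since 2 < 4, the vectors are linearly dependent.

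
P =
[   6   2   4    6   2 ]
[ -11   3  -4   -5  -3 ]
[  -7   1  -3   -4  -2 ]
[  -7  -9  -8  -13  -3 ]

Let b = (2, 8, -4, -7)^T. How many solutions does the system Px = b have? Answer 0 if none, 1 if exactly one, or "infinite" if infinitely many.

Row reduce the augmented matrix [P | b].
R2 ← R2 + (11/6)·R1: [0, 20/3, 10/3, 6, 2/3, 35/3]
R3 ← R3 + (7/6)·R1: [0, 10/3, 5/3, 3, 1/3, -5/3]
R4 ← R4 + (7/6)·R1: [0, -20/3, -10/3, -6, -2/3, -14/3]
R3 ← R3 − (1/2)·R2: [0, 0, 0, 0, 0, -15/2]
R4 ← R4 + R2: [0, 0, 0, 0, 0, 7]
R4 ← R4 + (14/15)·R3: [0, 0, 0, 0, 0, 0]
The echelon form has 3 nonzero rows; the last pivot sits in the augmented column, so rank(P) = 2 but rank([P|b]) = 3.
Since the ranks differ, the system is inconsistent.
It has no solutions.

0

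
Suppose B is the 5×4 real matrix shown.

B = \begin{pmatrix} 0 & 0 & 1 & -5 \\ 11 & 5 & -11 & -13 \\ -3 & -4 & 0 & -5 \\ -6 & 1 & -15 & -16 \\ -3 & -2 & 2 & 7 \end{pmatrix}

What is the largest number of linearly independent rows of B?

4

Row reduce to echelon form.
Swap R1 ↔ R2
R3 ← R3 + (3/11)·R1: [0, -29/11, -3, -94/11]
R4 ← R4 + (6/11)·R1: [0, 41/11, -21, -254/11]
R5 ← R5 + (3/11)·R1: [0, -7/11, -1, 38/11]
Swap R2 ↔ R3
R4 ← R4 + (41/29)·R2: [0, 0, -732/29, -1020/29]
R5 ← R5 − (7/29)·R2: [0, 0, -8/29, 160/29]
R4 ← R4 + (732/29)·R3: [0, 0, 0, -4680/29]
R5 ← R5 + (8/29)·R3: [0, 0, 0, 120/29]
R5 ← R5 + (1/39)·R4: [0, 0, 0, 0]
Echelon form has 4 nonzero rows, so rank(B) = 4.
The rank gives the maximum number of linearly independent rows: 4.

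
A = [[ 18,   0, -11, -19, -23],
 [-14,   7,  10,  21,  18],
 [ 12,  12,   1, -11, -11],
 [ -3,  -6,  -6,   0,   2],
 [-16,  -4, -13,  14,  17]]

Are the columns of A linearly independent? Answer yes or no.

Row reduce A to echelon form.
R2 ← R2 + (7/9)·R1: [0, 7, 13/9, 56/9, 1/9]
R3 ← R3 − (2/3)·R1: [0, 12, 25/3, 5/3, 13/3]
R4 ← R4 + (1/6)·R1: [0, -6, -47/6, -19/6, -11/6]
R5 ← R5 + (8/9)·R1: [0, -4, -205/9, -26/9, -31/9]
R3 ← R3 − (12/7)·R2: [0, 0, 41/7, -9, 29/7]
R4 ← R4 + (6/7)·R2: [0, 0, -277/42, 13/6, -73/42]
R5 ← R5 + (4/7)·R2: [0, 0, -461/21, 2/3, -71/21]
R4 ← R4 + (277/246)·R3: [0, 0, 0, -980/123, 120/41]
R5 ← R5 + (461/123)·R3: [0, 0, 0, -4067/123, 498/41]
R5 ← R5 − (83/20)·R4: [0, 0, 0, 0, 0]
4 pivots among 5 columns.
Only 4 < 5 pivot columns, so the columns are linearly dependent.

no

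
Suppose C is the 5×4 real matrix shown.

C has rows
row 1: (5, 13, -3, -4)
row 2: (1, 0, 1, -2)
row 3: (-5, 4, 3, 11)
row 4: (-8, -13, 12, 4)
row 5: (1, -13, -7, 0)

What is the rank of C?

Row reduce to echelon form.
R2 ← R2 − (1/5)·R1: [0, -13/5, 8/5, -6/5]
R3 ← R3 + R1: [0, 17, 0, 7]
R4 ← R4 + (8/5)·R1: [0, 39/5, 36/5, -12/5]
R5 ← R5 − (1/5)·R1: [0, -78/5, -32/5, 4/5]
R3 ← R3 + (85/13)·R2: [0, 0, 136/13, -11/13]
R4 ← R4 + (3)·R2: [0, 0, 12, -6]
R5 ← R5 − (6)·R2: [0, 0, -16, 8]
R4 ← R4 − (39/34)·R3: [0, 0, 0, -171/34]
R5 ← R5 + (26/17)·R3: [0, 0, 0, 114/17]
R5 ← R5 + (4/3)·R4: [0, 0, 0, 0]
Echelon form has 4 nonzero rows, so rank(C) = 4.

4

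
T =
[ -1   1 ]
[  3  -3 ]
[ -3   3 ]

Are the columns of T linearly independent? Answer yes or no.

no

Row reduce T to echelon form.
R2 ← R2 + (3)·R1: [0, 0]
R3 ← R3 − (3)·R1: [0, 0]
1 pivot among 2 columns.
Only 1 < 2 pivot columns, so the columns are linearly dependent.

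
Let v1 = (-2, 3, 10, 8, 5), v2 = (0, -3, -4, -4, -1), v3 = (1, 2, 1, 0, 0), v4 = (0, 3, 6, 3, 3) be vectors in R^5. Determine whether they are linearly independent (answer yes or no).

Form the matrix with these vectors as rows and row reduce.
R3 ← R3 + (1/2)·R1: [0, 7/2, 6, 4, 5/2]
R3 ← R3 + (7/6)·R2: [0, 0, 4/3, -2/3, 4/3]
R4 ← R4 + R2: [0, 0, 2, -1, 2]
R4 ← R4 − (3/2)·R3: [0, 0, 0, 0, 0]
3 nonzero rows, so the 4 vectors span a space of dimension 3.
Since 3 < 4, the vectors are linearly dependent.

no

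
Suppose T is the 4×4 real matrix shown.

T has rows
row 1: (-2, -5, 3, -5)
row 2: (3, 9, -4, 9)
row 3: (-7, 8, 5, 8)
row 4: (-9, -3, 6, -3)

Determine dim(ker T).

Row reduce to echelon form.
R2 ← R2 + (3/2)·R1: [0, 3/2, 1/2, 3/2]
R3 ← R3 − (7/2)·R1: [0, 51/2, -11/2, 51/2]
R4 ← R4 − (9/2)·R1: [0, 39/2, -15/2, 39/2]
R3 ← R3 − (17)·R2: [0, 0, -14, 0]
R4 ← R4 − (13)·R2: [0, 0, -14, 0]
R4 ← R4 − R3: [0, 0, 0, 0]
3 nonzero rows, so rank(T) = 3.
T has 4 columns; by rank–nullity, nullity = 4 − 3 = 1.

1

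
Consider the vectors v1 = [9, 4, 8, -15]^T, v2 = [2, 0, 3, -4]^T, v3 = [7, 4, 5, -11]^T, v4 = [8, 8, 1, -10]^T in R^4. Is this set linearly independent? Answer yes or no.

Form the matrix with these vectors as rows and row reduce.
R2 ← R2 − (2/9)·R1: [0, -8/9, 11/9, -2/3]
R3 ← R3 − (7/9)·R1: [0, 8/9, -11/9, 2/3]
R4 ← R4 − (8/9)·R1: [0, 40/9, -55/9, 10/3]
R3 ← R3 + R2: [0, 0, 0, 0]
R4 ← R4 + (5)·R2: [0, 0, 0, 0]
2 nonzero rows, so the 4 vectors span a space of dimension 2.
Since 2 < 4, the vectors are linearly dependent.

no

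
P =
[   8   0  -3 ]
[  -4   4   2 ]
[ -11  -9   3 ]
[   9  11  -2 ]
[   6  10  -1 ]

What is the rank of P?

Row reduce to echelon form.
R2 ← R2 + (1/2)·R1: [0, 4, 1/2]
R3 ← R3 + (11/8)·R1: [0, -9, -9/8]
R4 ← R4 − (9/8)·R1: [0, 11, 11/8]
R5 ← R5 − (3/4)·R1: [0, 10, 5/4]
R3 ← R3 + (9/4)·R2: [0, 0, 0]
R4 ← R4 − (11/4)·R2: [0, 0, 0]
R5 ← R5 − (5/2)·R2: [0, 0, 0]
Echelon form has 2 nonzero rows, so rank(P) = 2.

2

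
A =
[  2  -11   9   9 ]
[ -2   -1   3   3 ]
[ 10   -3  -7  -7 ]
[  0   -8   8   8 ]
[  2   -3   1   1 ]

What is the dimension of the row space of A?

Row reduce to echelon form.
R2 ← R2 + R1: [0, -12, 12, 12]
R3 ← R3 − (5)·R1: [0, 52, -52, -52]
R5 ← R5 − R1: [0, 8, -8, -8]
R3 ← R3 + (13/3)·R2: [0, 0, 0, 0]
R4 ← R4 − (2/3)·R2: [0, 0, 0, 0]
R5 ← R5 + (2/3)·R2: [0, 0, 0, 0]
Echelon form has 2 nonzero rows, so rank(A) = 2.
The row space has dimension equal to the rank: 2.

2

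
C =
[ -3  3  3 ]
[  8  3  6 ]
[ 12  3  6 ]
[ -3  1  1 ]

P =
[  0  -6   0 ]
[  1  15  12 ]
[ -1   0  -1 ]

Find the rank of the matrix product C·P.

First compute CP:
[[  0,  63,  33],
 [ -3,  -3,  30],
 [ -3, -27,  30],
 [  0,  33,  11]]
Now row reduce the product.
Swap R1 ↔ R2
R3 ← R3 − R1: [0, -24, 0]
R3 ← R3 + (8/21)·R2: [0, 0, 88/7]
R4 ← R4 − (11/21)·R2: [0, 0, -44/7]
R4 ← R4 + (1/2)·R3: [0, 0, 0]
3 nonzero rows, so rank(CP) = 3.

3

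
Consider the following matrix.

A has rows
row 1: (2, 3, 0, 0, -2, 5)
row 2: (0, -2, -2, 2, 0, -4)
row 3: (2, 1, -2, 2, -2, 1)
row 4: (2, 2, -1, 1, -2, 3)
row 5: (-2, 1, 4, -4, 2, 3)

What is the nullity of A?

Row reduce to echelon form.
R3 ← R3 − R1: [0, -2, -2, 2, 0, -4]
R4 ← R4 − R1: [0, -1, -1, 1, 0, -2]
R5 ← R5 + R1: [0, 4, 4, -4, 0, 8]
R3 ← R3 − R2: [0, 0, 0, 0, 0, 0]
R4 ← R4 − (1/2)·R2: [0, 0, 0, 0, 0, 0]
R5 ← R5 + (2)·R2: [0, 0, 0, 0, 0, 0]
2 nonzero rows, so rank(A) = 2.
A has 6 columns; by rank–nullity, nullity = 6 − 2 = 4.

4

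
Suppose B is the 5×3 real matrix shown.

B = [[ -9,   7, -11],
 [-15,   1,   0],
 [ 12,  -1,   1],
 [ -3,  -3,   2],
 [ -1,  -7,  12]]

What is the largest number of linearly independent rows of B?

Row reduce to echelon form.
R2 ← R2 − (5/3)·R1: [0, -32/3, 55/3]
R3 ← R3 + (4/3)·R1: [0, 25/3, -41/3]
R4 ← R4 − (1/3)·R1: [0, -16/3, 17/3]
R5 ← R5 − (1/9)·R1: [0, -70/9, 119/9]
R3 ← R3 + (25/32)·R2: [0, 0, 21/32]
R4 ← R4 − (1/2)·R2: [0, 0, -7/2]
R5 ← R5 − (35/48)·R2: [0, 0, -7/48]
R4 ← R4 + (16/3)·R3: [0, 0, 0]
R5 ← R5 + (2/9)·R3: [0, 0, 0]
Echelon form has 3 nonzero rows, so rank(B) = 3.
The rank gives the maximum number of linearly independent rows: 3.

3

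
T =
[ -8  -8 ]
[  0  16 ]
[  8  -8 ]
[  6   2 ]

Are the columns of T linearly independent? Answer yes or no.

yes

Row reduce T to echelon form.
R3 ← R3 + R1: [0, -16]
R4 ← R4 + (3/4)·R1: [0, -4]
R3 ← R3 + R2: [0, 0]
R4 ← R4 + (1/4)·R2: [0, 0]
2 pivots among 2 columns.
Every column is a pivot column, so the columns are linearly independent.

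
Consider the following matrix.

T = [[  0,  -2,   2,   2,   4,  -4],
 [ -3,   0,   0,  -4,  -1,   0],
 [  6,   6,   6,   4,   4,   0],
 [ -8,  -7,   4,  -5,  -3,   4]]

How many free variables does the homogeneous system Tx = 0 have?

2

Row reduce to echelon form.
Swap R1 ↔ R2
R3 ← R3 + (2)·R1: [0, 6, 6, -4, 2, 0]
R4 ← R4 − (8/3)·R1: [0, -7, 4, 17/3, -1/3, 4]
R3 ← R3 + (3)·R2: [0, 0, 12, 2, 14, -12]
R4 ← R4 − (7/2)·R2: [0, 0, -3, -4/3, -43/3, 18]
R4 ← R4 + (1/4)·R3: [0, 0, 0, -5/6, -65/6, 15]
4 nonzero rows, so rank(T) = 4.
T has 6 columns; by rank–nullity, nullity = 6 − 4 = 2.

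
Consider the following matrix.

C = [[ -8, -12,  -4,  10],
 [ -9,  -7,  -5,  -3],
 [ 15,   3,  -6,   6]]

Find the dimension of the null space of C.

1

Row reduce to echelon form.
R2 ← R2 − (9/8)·R1: [0, 13/2, -1/2, -57/4]
R3 ← R3 + (15/8)·R1: [0, -39/2, -27/2, 99/4]
R3 ← R3 + (3)·R2: [0, 0, -15, -18]
3 nonzero rows, so rank(C) = 3.
C has 4 columns; by rank–nullity, nullity = 4 − 3 = 1.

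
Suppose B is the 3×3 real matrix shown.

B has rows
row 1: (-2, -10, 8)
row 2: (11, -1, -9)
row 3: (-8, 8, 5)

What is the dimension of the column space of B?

3

Row reduce to echelon form.
R2 ← R2 + (11/2)·R1: [0, -56, 35]
R3 ← R3 − (4)·R1: [0, 48, -27]
R3 ← R3 + (6/7)·R2: [0, 0, 3]
Echelon form has 3 nonzero rows, so rank(B) = 3.
The column space has dimension equal to the rank: 3.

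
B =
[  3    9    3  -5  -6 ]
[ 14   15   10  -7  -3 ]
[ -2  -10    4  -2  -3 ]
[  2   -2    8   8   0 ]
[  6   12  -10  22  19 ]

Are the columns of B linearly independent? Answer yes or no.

yes

Row reduce B to echelon form.
R2 ← R2 − (14/3)·R1: [0, -27, -4, 49/3, 25]
R3 ← R3 + (2/3)·R1: [0, -4, 6, -16/3, -7]
R4 ← R4 − (2/3)·R1: [0, -8, 6, 34/3, 4]
R5 ← R5 − (2)·R1: [0, -6, -16, 32, 31]
R3 ← R3 − (4/27)·R2: [0, 0, 178/27, -628/81, -289/27]
R4 ← R4 − (8/27)·R2: [0, 0, 194/27, 526/81, -92/27]
R5 ← R5 − (2/9)·R2: [0, 0, -136/9, 766/27, 229/9]
R4 ← R4 − (97/89)·R3: [0, 0, 0, 1330/89, 735/89]
R5 ← R5 + (204/89)·R3: [0, 0, 0, 2830/267, 81/89]
R5 ← R5 − (283/399)·R4: [0, 0, 0, 0, -94/19]
5 pivots among 5 columns.
Every column is a pivot column, so the columns are linearly independent.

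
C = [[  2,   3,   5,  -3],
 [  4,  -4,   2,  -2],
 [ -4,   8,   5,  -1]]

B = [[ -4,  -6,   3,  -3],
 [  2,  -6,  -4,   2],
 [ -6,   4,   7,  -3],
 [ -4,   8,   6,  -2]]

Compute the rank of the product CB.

First compute CB:
[[-20, -34,  11,  -9],
 [-28,  -8,  30, -22],
 [  6, -12, -15,  15]]
Now row reduce the product.
R2 ← R2 − (7/5)·R1: [0, 198/5, 73/5, -47/5]
R3 ← R3 + (3/10)·R1: [0, -111/5, -117/10, 123/10]
R3 ← R3 + (37/66)·R2: [0, 0, -116/33, 232/33]
3 nonzero rows, so rank(CB) = 3.

3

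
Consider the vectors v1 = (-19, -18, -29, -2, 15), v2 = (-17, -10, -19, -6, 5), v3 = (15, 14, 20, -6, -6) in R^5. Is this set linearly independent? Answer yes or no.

Form the matrix with these vectors as rows and row reduce.
R2 ← R2 − (17/19)·R1: [0, 116/19, 132/19, -80/19, -160/19]
R3 ← R3 + (15/19)·R1: [0, -4/19, -55/19, -144/19, 111/19]
R3 ← R3 + (1/29)·R2: [0, 0, -77/29, -224/29, 161/29]
3 nonzero rows, so the 3 vectors span a space of dimension 3.
Since 3 = 3, the vectors are linearly independent.

yes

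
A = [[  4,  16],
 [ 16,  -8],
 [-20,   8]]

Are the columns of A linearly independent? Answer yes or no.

Row reduce A to echelon form.
R2 ← R2 − (4)·R1: [0, -72]
R3 ← R3 + (5)·R1: [0, 88]
R3 ← R3 + (11/9)·R2: [0, 0]
2 pivots among 2 columns.
Every column is a pivot column, so the columns are linearly independent.

yes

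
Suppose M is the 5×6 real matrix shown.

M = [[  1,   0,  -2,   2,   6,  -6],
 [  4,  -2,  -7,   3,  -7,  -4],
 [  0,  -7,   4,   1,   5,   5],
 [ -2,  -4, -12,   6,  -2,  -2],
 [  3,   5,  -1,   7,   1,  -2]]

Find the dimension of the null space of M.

1

Row reduce to echelon form.
R2 ← R2 − (4)·R1: [0, -2, 1, -5, -31, 20]
R4 ← R4 + (2)·R1: [0, -4, -16, 10, 10, -14]
R5 ← R5 − (3)·R1: [0, 5, 5, 1, -17, 16]
R3 ← R3 − (7/2)·R2: [0, 0, 1/2, 37/2, 227/2, -65]
R4 ← R4 − (2)·R2: [0, 0, -18, 20, 72, -54]
R5 ← R5 + (5/2)·R2: [0, 0, 15/2, -23/2, -189/2, 66]
R4 ← R4 + (36)·R3: [0, 0, 0, 686, 4158, -2394]
R5 ← R5 − (15)·R3: [0, 0, 0, -289, -1797, 1041]
R5 ← R5 + (289/686)·R4: [0, 0, 0, 0, -2220/49, 1590/49]
5 nonzero rows, so rank(M) = 5.
M has 6 columns; by rank–nullity, nullity = 6 − 5 = 1.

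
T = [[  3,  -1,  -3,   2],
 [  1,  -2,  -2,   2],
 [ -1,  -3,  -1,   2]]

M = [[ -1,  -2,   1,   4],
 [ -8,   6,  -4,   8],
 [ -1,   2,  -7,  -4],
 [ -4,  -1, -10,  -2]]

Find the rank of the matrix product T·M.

2

First compute TM:
[[  0, -20,   8,  12],
 [  9, -20,   3,  -8],
 [ 18, -20,  -2, -28]]
Now row reduce the product.
Swap R1 ↔ R2
R3 ← R3 − (2)·R1: [0, 20, -8, -12]
R3 ← R3 + R2: [0, 0, 0, 0]
2 nonzero rows, so rank(TM) = 2.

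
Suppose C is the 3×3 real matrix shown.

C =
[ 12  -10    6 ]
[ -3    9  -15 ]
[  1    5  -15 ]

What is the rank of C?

Row reduce to echelon form.
R2 ← R2 + (1/4)·R1: [0, 13/2, -27/2]
R3 ← R3 − (1/12)·R1: [0, 35/6, -31/2]
R3 ← R3 − (35/39)·R2: [0, 0, -44/13]
Echelon form has 3 nonzero rows, so rank(C) = 3.

3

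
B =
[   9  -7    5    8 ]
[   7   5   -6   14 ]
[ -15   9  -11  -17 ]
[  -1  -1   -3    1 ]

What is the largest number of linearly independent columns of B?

Row reduce to echelon form.
R2 ← R2 − (7/9)·R1: [0, 94/9, -89/9, 70/9]
R3 ← R3 + (5/3)·R1: [0, -8/3, -8/3, -11/3]
R4 ← R4 + (1/9)·R1: [0, -16/9, -22/9, 17/9]
R3 ← R3 + (12/47)·R2: [0, 0, -244/47, -79/47]
R4 ← R4 + (8/47)·R2: [0, 0, -194/47, 151/47]
R4 ← R4 − (97/122)·R3: [0, 0, 0, 555/122]
Echelon form has 4 nonzero rows, so rank(B) = 4.
The rank gives the maximum number of linearly independent columns: 4.

4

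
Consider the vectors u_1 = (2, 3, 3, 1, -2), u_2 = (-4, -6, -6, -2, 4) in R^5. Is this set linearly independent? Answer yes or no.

no

Form the matrix with these vectors as rows and row reduce.
R2 ← R2 + (2)·R1: [0, 0, 0, 0, 0]
1 nonzero row, so the 2 vectors span a space of dimension 1.
Since 1 < 2, the vectors are linearly dependent.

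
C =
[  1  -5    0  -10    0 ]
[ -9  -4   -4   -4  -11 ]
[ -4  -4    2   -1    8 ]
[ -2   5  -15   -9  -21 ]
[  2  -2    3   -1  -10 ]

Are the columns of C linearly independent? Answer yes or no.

Row reduce C to echelon form.
R2 ← R2 + (9)·R1: [0, -49, -4, -94, -11]
R3 ← R3 + (4)·R1: [0, -24, 2, -41, 8]
R4 ← R4 + (2)·R1: [0, -5, -15, -29, -21]
R5 ← R5 − (2)·R1: [0, 8, 3, 19, -10]
R3 ← R3 − (24/49)·R2: [0, 0, 194/49, 247/49, 656/49]
R4 ← R4 − (5/49)·R2: [0, 0, -715/49, -951/49, -974/49]
R5 ← R5 + (8/49)·R2: [0, 0, 115/49, 179/49, -578/49]
R4 ← R4 + (715/194)·R3: [0, 0, 0, -161/194, 2858/97]
R5 ← R5 − (115/194)·R3: [0, 0, 0, 129/194, -1914/97]
R5 ← R5 + (129/161)·R4: [0, 0, 0, 0, 624/161]
5 pivots among 5 columns.
Every column is a pivot column, so the columns are linearly independent.

yes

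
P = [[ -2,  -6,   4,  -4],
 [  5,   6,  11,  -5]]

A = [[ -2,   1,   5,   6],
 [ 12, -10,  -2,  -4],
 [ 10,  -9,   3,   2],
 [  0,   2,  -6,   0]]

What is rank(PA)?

First compute PA:
[[-28,  14,  38,  20],
 [172, -164,  76,  28]]
Now row reduce the product.
R2 ← R2 + (43/7)·R1: [0, -78, 2166/7, 1056/7]
2 nonzero rows, so rank(PA) = 2.

2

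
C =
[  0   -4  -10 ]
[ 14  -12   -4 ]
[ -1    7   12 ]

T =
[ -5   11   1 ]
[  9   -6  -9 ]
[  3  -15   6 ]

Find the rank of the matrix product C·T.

3

First compute CT:
[[-66, 174, -24],
 [-190, 286,  98],
 [104, -233,   8]]
Now row reduce the product.
R2 ← R2 − (95/33)·R1: [0, -2364/11, 1838/11]
R3 ← R3 + (52/33)·R1: [0, 453/11, -328/11]
R3 ← R3 + (151/788)·R2: [0, 0, 867/394]
3 nonzero rows, so rank(CT) = 3.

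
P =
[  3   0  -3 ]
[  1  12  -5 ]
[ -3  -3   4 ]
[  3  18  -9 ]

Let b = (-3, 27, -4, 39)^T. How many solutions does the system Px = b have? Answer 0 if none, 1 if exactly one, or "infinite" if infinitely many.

Row reduce the augmented matrix [P | b].
R2 ← R2 − (1/3)·R1: [0, 12, -4, 28]
R3 ← R3 + R1: [0, -3, 1, -7]
R4 ← R4 − R1: [0, 18, -6, 42]
R3 ← R3 + (1/4)·R2: [0, 0, 0, 0]
R4 ← R4 − (3/2)·R2: [0, 0, 0, 0]
The echelon form has 2 nonzero rows, and every pivot lies in the first 3 columns, so rank(P) = rank([P|b]) = 2.
The system is consistent.
rank = 2 < 3 unknowns, so there are infinitely many solutions.

infinite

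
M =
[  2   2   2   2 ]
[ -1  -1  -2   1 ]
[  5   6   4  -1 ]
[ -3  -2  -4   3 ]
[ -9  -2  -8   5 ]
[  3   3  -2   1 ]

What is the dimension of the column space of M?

4

Row reduce to echelon form.
R2 ← R2 + (1/2)·R1: [0, 0, -1, 2]
R3 ← R3 − (5/2)·R1: [0, 1, -1, -6]
R4 ← R4 + (3/2)·R1: [0, 1, -1, 6]
R5 ← R5 + (9/2)·R1: [0, 7, 1, 14]
R6 ← R6 − (3/2)·R1: [0, 0, -5, -2]
Swap R2 ↔ R3
R4 ← R4 − R2: [0, 0, 0, 12]
R5 ← R5 − (7)·R2: [0, 0, 8, 56]
R5 ← R5 + (8)·R3: [0, 0, 0, 72]
R6 ← R6 − (5)·R3: [0, 0, 0, -12]
R5 ← R5 − (6)·R4: [0, 0, 0, 0]
R6 ← R6 + R4: [0, 0, 0, 0]
Echelon form has 4 nonzero rows, so rank(M) = 4.
The column space has dimension equal to the rank: 4.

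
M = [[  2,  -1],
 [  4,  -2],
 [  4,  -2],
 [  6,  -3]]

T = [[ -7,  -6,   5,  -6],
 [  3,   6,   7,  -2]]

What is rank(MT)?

1

First compute MT:
[[-17, -18,   3, -10],
 [-34, -36,   6, -20],
 [-34, -36,   6, -20],
 [-51, -54,   9, -30]]
Now row reduce the product.
R2 ← R2 − (2)·R1: [0, 0, 0, 0]
R3 ← R3 − (2)·R1: [0, 0, 0, 0]
R4 ← R4 − (3)·R1: [0, 0, 0, 0]
1 nonzero row, so rank(MT) = 1.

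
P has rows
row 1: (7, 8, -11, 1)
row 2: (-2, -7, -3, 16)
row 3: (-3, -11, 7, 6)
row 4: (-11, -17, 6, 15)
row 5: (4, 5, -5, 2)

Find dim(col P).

Row reduce to echelon form.
R2 ← R2 + (2/7)·R1: [0, -33/7, -43/7, 114/7]
R3 ← R3 + (3/7)·R1: [0, -53/7, 16/7, 45/7]
R4 ← R4 + (11/7)·R1: [0, -31/7, -79/7, 116/7]
R5 ← R5 − (4/7)·R1: [0, 3/7, 9/7, 10/7]
R3 ← R3 − (53/33)·R2: [0, 0, 401/33, -217/11]
R4 ← R4 − (31/33)·R2: [0, 0, -182/33, 14/11]
R5 ← R5 + (1/11)·R2: [0, 0, 8/11, 32/11]
R4 ← R4 + (182/401)·R3: [0, 0, 0, -3080/401]
R5 ← R5 − (24/401)·R3: [0, 0, 0, 1640/401]
R5 ← R5 + (41/77)·R4: [0, 0, 0, 0]
Echelon form has 4 nonzero rows, so rank(P) = 4.
The column space has dimension equal to the rank: 4.

4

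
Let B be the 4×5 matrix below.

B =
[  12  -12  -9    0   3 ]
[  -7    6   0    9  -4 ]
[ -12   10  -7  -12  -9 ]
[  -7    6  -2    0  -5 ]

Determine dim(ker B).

1

Row reduce to echelon form.
R2 ← R2 + (7/12)·R1: [0, -1, -21/4, 9, -9/4]
R3 ← R3 + R1: [0, -2, -16, -12, -6]
R4 ← R4 + (7/12)·R1: [0, -1, -29/4, 0, -13/4]
R3 ← R3 − (2)·R2: [0, 0, -11/2, -30, -3/2]
R4 ← R4 − R2: [0, 0, -2, -9, -1]
R4 ← R4 − (4/11)·R3: [0, 0, 0, 21/11, -5/11]
4 nonzero rows, so rank(B) = 4.
B has 5 columns; by rank–nullity, nullity = 5 − 4 = 1.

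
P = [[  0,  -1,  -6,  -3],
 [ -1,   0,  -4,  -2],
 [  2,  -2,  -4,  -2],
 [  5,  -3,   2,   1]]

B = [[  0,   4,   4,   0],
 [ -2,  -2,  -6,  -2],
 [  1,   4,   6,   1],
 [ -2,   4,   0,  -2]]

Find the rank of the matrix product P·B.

First compute PB:
[[  2, -34, -30,   2],
 [  0, -28, -28,   0],
 [  4, -12,  -4,   4],
 [  6,  38,  50,   6]]
Now row reduce the product.
R3 ← R3 − (2)·R1: [0, 56, 56, 0]
R4 ← R4 − (3)·R1: [0, 140, 140, 0]
R3 ← R3 + (2)·R2: [0, 0, 0, 0]
R4 ← R4 + (5)·R2: [0, 0, 0, 0]
2 nonzero rows, so rank(PB) = 2.

2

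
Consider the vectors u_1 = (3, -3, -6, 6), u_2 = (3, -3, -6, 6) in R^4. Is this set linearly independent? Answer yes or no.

no

Form the matrix with these vectors as rows and row reduce.
R2 ← R2 − R1: [0, 0, 0, 0]
1 nonzero row, so the 2 vectors span a space of dimension 1.
Since 1 < 2, the vectors are linearly dependent.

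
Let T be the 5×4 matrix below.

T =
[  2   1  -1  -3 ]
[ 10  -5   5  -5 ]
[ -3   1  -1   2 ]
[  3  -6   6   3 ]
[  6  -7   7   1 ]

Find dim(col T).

Row reduce to echelon form.
R2 ← R2 − (5)·R1: [0, -10, 10, 10]
R3 ← R3 + (3/2)·R1: [0, 5/2, -5/2, -5/2]
R4 ← R4 − (3/2)·R1: [0, -15/2, 15/2, 15/2]
R5 ← R5 − (3)·R1: [0, -10, 10, 10]
R3 ← R3 + (1/4)·R2: [0, 0, 0, 0]
R4 ← R4 − (3/4)·R2: [0, 0, 0, 0]
R5 ← R5 − R2: [0, 0, 0, 0]
Echelon form has 2 nonzero rows, so rank(T) = 2.
The column space has dimension equal to the rank: 2.

2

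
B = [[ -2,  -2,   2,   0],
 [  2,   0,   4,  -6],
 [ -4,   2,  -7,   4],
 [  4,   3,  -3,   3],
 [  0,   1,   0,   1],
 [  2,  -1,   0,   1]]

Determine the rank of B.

4

Row reduce to echelon form.
R2 ← R2 + R1: [0, -2, 6, -6]
R3 ← R3 − (2)·R1: [0, 6, -11, 4]
R4 ← R4 + (2)·R1: [0, -1, 1, 3]
R6 ← R6 + R1: [0, -3, 2, 1]
R3 ← R3 + (3)·R2: [0, 0, 7, -14]
R4 ← R4 − (1/2)·R2: [0, 0, -2, 6]
R5 ← R5 + (1/2)·R2: [0, 0, 3, -2]
R6 ← R6 − (3/2)·R2: [0, 0, -7, 10]
R4 ← R4 + (2/7)·R3: [0, 0, 0, 2]
R5 ← R5 − (3/7)·R3: [0, 0, 0, 4]
R6 ← R6 + R3: [0, 0, 0, -4]
R5 ← R5 − (2)·R4: [0, 0, 0, 0]
R6 ← R6 + (2)·R4: [0, 0, 0, 0]
Echelon form has 4 nonzero rows, so rank(B) = 4.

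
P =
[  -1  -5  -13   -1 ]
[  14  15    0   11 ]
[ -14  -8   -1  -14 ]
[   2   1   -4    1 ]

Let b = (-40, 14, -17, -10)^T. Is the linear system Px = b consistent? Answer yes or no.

Row reduce the augmented matrix [P | b].
R2 ← R2 + (14)·R1: [0, -55, -182, -3, -546]
R3 ← R3 − (14)·R1: [0, 62, 181, 0, 543]
R4 ← R4 + (2)·R1: [0, -9, -30, -1, -90]
R3 ← R3 + (62/55)·R2: [0, 0, -1329/55, -186/55, -3987/55]
R4 ← R4 − (9/55)·R2: [0, 0, -12/55, -28/55, -36/55]
R4 ← R4 − (4/443)·R3: [0, 0, 0, -212/443, 0]
The echelon form has 4 nonzero rows, and every pivot lies in the first 4 columns, so rank(P) = rank([P|b]) = 4.
The system is consistent.

yes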